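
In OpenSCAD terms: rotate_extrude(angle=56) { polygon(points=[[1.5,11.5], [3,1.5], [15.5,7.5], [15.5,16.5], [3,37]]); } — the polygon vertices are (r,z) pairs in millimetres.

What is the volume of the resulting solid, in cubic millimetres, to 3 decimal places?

Volume = 2242.283 mm³

Profile (r,z), 5 vertices: (1.5,11.5) (3,1.5) (15.5,7.5) (15.5,16.5) (3,37)
edge 0: (1.5,11.5)→(3,1.5)  cross = 1.5·1.5 − 3·11.5 = -32.2500; (r_i+r_j)·cross = 4.5·-32.2500 = -145.1250
edge 1: (3,1.5)→(15.5,7.5)  cross = 3·7.5 − 15.5·1.5 = -0.7500; (r_i+r_j)·cross = 18.5·-0.7500 = -13.8750
edge 2: (15.5,7.5)→(15.5,16.5)  cross = 15.5·16.5 − 15.5·7.5 = 139.5000; (r_i+r_j)·cross = 31·139.5000 = 4324.5000
edge 3: (15.5,16.5)→(3,37)  cross = 15.5·37 − 3·16.5 = 524.0000; (r_i+r_j)·cross = 18.5·524.0000 = 9694.0000
edge 4: (3,37)→(1.5,11.5)  cross = 3·11.5 − 1.5·37 = -21.0000; (r_i+r_j)·cross = 4.5·-21.0000 = -94.5000
Σcross = 609.5000 → A = |Σcross|/2 = 304.7500 mm²
Σ(r_i+r_j)·cross = 13765.0000 → first moment M = |Σ|/6 = 2294.1667
R_c = M/A = 2294.1667/304.7500 = 7.5280 mm
θ = 56° = 0.977384 rad
V = θ·R_c·A = 0.977384·7.5280·304.7500 = 2242.283 mm³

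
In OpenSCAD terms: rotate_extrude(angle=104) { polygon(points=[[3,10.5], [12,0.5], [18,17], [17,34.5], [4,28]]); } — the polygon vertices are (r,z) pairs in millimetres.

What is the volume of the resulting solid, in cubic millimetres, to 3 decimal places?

Volume = 6778.498 mm³

Profile (r,z), 5 vertices: (3,10.5) (12,0.5) (18,17) (17,34.5) (4,28)
edge 0: (3,10.5)→(12,0.5)  cross = 3·0.5 − 12·10.5 = -124.5000; (r_i+r_j)·cross = 15·-124.5000 = -1867.5000
edge 1: (12,0.5)→(18,17)  cross = 12·17 − 18·0.5 = 195.0000; (r_i+r_j)·cross = 30·195.0000 = 5850.0000
edge 2: (18,17)→(17,34.5)  cross = 18·34.5 − 17·17 = 332.0000; (r_i+r_j)·cross = 35·332.0000 = 11620.0000
edge 3: (17,34.5)→(4,28)  cross = 17·28 − 4·34.5 = 338.0000; (r_i+r_j)·cross = 21·338.0000 = 7098.0000
edge 4: (4,28)→(3,10.5)  cross = 4·10.5 − 3·28 = -42.0000; (r_i+r_j)·cross = 7·-42.0000 = -294.0000
Σcross = 698.5000 → A = |Σcross|/2 = 349.2500 mm²
Σ(r_i+r_j)·cross = 22406.5000 → first moment M = |Σ|/6 = 3734.4167
R_c = M/A = 3734.4167/349.2500 = 10.6927 mm
θ = 104° = 1.815142 rad
V = θ·R_c·A = 1.815142·10.6927·349.2500 = 6778.498 mm³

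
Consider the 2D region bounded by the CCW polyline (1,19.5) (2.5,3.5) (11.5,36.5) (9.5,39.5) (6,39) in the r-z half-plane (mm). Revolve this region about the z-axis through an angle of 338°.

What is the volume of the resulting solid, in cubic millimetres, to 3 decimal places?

Volume = 5337.190 mm³

Profile (r,z), 5 vertices: (1,19.5) (2.5,3.5) (11.5,36.5) (9.5,39.5) (6,39)
edge 0: (1,19.5)→(2.5,3.5)  cross = 1·3.5 − 2.5·19.5 = -45.2500; (r_i+r_j)·cross = 3.5·-45.2500 = -158.3750
edge 1: (2.5,3.5)→(11.5,36.5)  cross = 2.5·36.5 − 11.5·3.5 = 51.0000; (r_i+r_j)·cross = 14·51.0000 = 714.0000
edge 2: (11.5,36.5)→(9.5,39.5)  cross = 11.5·39.5 − 9.5·36.5 = 107.5000; (r_i+r_j)·cross = 21·107.5000 = 2257.5000
edge 3: (9.5,39.5)→(6,39)  cross = 9.5·39 − 6·39.5 = 133.5000; (r_i+r_j)·cross = 15.5·133.5000 = 2069.2500
edge 4: (6,39)→(1,19.5)  cross = 6·19.5 − 1·39 = 78.0000; (r_i+r_j)·cross = 7·78.0000 = 546.0000
Σcross = 324.7500 → A = |Σcross|/2 = 162.3750 mm²
Σ(r_i+r_j)·cross = 5428.3750 → first moment M = |Σ|/6 = 904.7292
R_c = M/A = 904.7292/162.3750 = 5.5719 mm
θ = 338° = 5.899213 rad
V = θ·R_c·A = 5.899213·5.5719·162.3750 = 5337.190 mm³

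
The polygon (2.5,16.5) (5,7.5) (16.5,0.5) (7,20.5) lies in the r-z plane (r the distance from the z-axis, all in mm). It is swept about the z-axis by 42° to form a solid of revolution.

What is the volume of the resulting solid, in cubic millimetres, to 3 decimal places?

Profile (r,z), 4 vertices: (2.5,16.5) (5,7.5) (16.5,0.5) (7,20.5)
edge 0: (2.5,16.5)→(5,7.5)  cross = 2.5·7.5 − 5·16.5 = -63.7500; (r_i+r_j)·cross = 7.5·-63.7500 = -478.1250
edge 1: (5,7.5)→(16.5,0.5)  cross = 5·0.5 − 16.5·7.5 = -121.2500; (r_i+r_j)·cross = 21.5·-121.2500 = -2606.8750
edge 2: (16.5,0.5)→(7,20.5)  cross = 16.5·20.5 − 7·0.5 = 334.7500; (r_i+r_j)·cross = 23.5·334.7500 = 7866.6250
edge 3: (7,20.5)→(2.5,16.5)  cross = 7·16.5 − 2.5·20.5 = 64.2500; (r_i+r_j)·cross = 9.5·64.2500 = 610.3750
Σcross = 214.0000 → A = |Σcross|/2 = 107.0000 mm²
Σ(r_i+r_j)·cross = 5392.0000 → first moment M = |Σ|/6 = 898.6667
R_c = M/A = 898.6667/107.0000 = 8.3988 mm
θ = 42° = 0.733038 rad
V = θ·R_c·A = 0.733038·8.3988·107.0000 = 658.757 mm³

Volume = 658.757 mm³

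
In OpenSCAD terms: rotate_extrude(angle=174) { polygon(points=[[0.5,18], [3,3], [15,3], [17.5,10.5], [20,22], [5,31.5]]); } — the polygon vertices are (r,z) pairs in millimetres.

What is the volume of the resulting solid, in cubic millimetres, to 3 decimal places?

Profile (r,z), 6 vertices: (0.5,18) (3,3) (15,3) (17.5,10.5) (20,22) (5,31.5)
edge 0: (0.5,18)→(3,3)  cross = 0.5·3 − 3·18 = -52.5000; (r_i+r_j)·cross = 3.5·-52.5000 = -183.7500
edge 1: (3,3)→(15,3)  cross = 3·3 − 15·3 = -36.0000; (r_i+r_j)·cross = 18·-36.0000 = -648.0000
edge 2: (15,3)→(17.5,10.5)  cross = 15·10.5 − 17.5·3 = 105.0000; (r_i+r_j)·cross = 32.5·105.0000 = 3412.5000
edge 3: (17.5,10.5)→(20,22)  cross = 17.5·22 − 20·10.5 = 175.0000; (r_i+r_j)·cross = 37.5·175.0000 = 6562.5000
edge 4: (20,22)→(5,31.5)  cross = 20·31.5 − 5·22 = 520.0000; (r_i+r_j)·cross = 25·520.0000 = 13000.0000
edge 5: (5,31.5)→(0.5,18)  cross = 5·18 − 0.5·31.5 = 74.2500; (r_i+r_j)·cross = 5.5·74.2500 = 408.3750
Σcross = 785.7500 → A = |Σcross|/2 = 392.8750 mm²
Σ(r_i+r_j)·cross = 22551.6250 → first moment M = |Σ|/6 = 3758.6042
R_c = M/A = 3758.6042/392.8750 = 9.5669 mm
θ = 174° = 3.036873 rad
V = θ·R_c·A = 3.036873·9.5669·392.8750 = 11414.403 mm³

Volume = 11414.403 mm³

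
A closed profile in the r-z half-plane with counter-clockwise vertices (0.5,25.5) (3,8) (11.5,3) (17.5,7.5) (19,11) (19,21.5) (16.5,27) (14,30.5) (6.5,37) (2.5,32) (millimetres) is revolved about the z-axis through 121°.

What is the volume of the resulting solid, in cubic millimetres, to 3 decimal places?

Volume = 9187.640 mm³

Profile (r,z), 10 vertices: (0.5,25.5) (3,8) (11.5,3) (17.5,7.5) (19,11) (19,21.5) (16.5,27) (14,30.5) (6.5,37) (2.5,32)
edge 0: (0.5,25.5)→(3,8)  cross = 0.5·8 − 3·25.5 = -72.5000; (r_i+r_j)·cross = 3.5·-72.5000 = -253.7500
edge 1: (3,8)→(11.5,3)  cross = 3·3 − 11.5·8 = -83.0000; (r_i+r_j)·cross = 14.5·-83.0000 = -1203.5000
edge 2: (11.5,3)→(17.5,7.5)  cross = 11.5·7.5 − 17.5·3 = 33.7500; (r_i+r_j)·cross = 29·33.7500 = 978.7500
edge 3: (17.5,7.5)→(19,11)  cross = 17.5·11 − 19·7.5 = 50.0000; (r_i+r_j)·cross = 36.5·50.0000 = 1825.0000
edge 4: (19,11)→(19,21.5)  cross = 19·21.5 − 19·11 = 199.5000; (r_i+r_j)·cross = 38·199.5000 = 7581.0000
edge 5: (19,21.5)→(16.5,27)  cross = 19·27 − 16.5·21.5 = 158.2500; (r_i+r_j)·cross = 35.5·158.2500 = 5617.8750
edge 6: (16.5,27)→(14,30.5)  cross = 16.5·30.5 − 14·27 = 125.2500; (r_i+r_j)·cross = 30.5·125.2500 = 3820.1250
edge 7: (14,30.5)→(6.5,37)  cross = 14·37 − 6.5·30.5 = 319.7500; (r_i+r_j)·cross = 20.5·319.7500 = 6554.8750
edge 8: (6.5,37)→(2.5,32)  cross = 6.5·32 − 2.5·37 = 115.5000; (r_i+r_j)·cross = 9·115.5000 = 1039.5000
edge 9: (2.5,32)→(0.5,25.5)  cross = 2.5·25.5 − 0.5·32 = 47.7500; (r_i+r_j)·cross = 3·47.7500 = 143.2500
Σcross = 894.2500 → A = |Σcross|/2 = 447.1250 mm²
Σ(r_i+r_j)·cross = 26103.1250 → first moment M = |Σ|/6 = 4350.5208
R_c = M/A = 4350.5208/447.1250 = 9.7300 mm
θ = 121° = 2.111848 rad
V = θ·R_c·A = 2.111848·9.7300·447.1250 = 9187.640 mm³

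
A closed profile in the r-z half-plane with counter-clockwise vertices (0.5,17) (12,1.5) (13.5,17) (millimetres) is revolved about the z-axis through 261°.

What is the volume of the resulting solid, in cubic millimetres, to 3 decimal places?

Volume = 3977.544 mm³

Profile (r,z), 3 vertices: (0.5,17) (12,1.5) (13.5,17)
edge 0: (0.5,17)→(12,1.5)  cross = 0.5·1.5 − 12·17 = -203.2500; (r_i+r_j)·cross = 12.5·-203.2500 = -2540.6250
edge 1: (12,1.5)→(13.5,17)  cross = 12·17 − 13.5·1.5 = 183.7500; (r_i+r_j)·cross = 25.5·183.7500 = 4685.6250
edge 2: (13.5,17)→(0.5,17)  cross = 13.5·17 − 0.5·17 = 221.0000; (r_i+r_j)·cross = 14·221.0000 = 3094.0000
Σcross = 201.5000 → A = |Σcross|/2 = 100.7500 mm²
Σ(r_i+r_j)·cross = 5239.0000 → first moment M = |Σ|/6 = 873.1667
R_c = M/A = 873.1667/100.7500 = 8.6667 mm
θ = 261° = 4.555309 rad
V = θ·R_c·A = 4.555309·8.6667·100.7500 = 3977.544 mm³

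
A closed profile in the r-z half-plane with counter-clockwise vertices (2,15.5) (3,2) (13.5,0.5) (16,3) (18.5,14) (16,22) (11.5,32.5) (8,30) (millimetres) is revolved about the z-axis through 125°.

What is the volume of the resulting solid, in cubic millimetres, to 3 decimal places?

Volume = 8032.969 mm³

Profile (r,z), 8 vertices: (2,15.5) (3,2) (13.5,0.5) (16,3) (18.5,14) (16,22) (11.5,32.5) (8,30)
edge 0: (2,15.5)→(3,2)  cross = 2·2 − 3·15.5 = -42.5000; (r_i+r_j)·cross = 5·-42.5000 = -212.5000
edge 1: (3,2)→(13.5,0.5)  cross = 3·0.5 − 13.5·2 = -25.5000; (r_i+r_j)·cross = 16.5·-25.5000 = -420.7500
edge 2: (13.5,0.5)→(16,3)  cross = 13.5·3 − 16·0.5 = 32.5000; (r_i+r_j)·cross = 29.5·32.5000 = 958.7500
edge 3: (16,3)→(18.5,14)  cross = 16·14 − 18.5·3 = 168.5000; (r_i+r_j)·cross = 34.5·168.5000 = 5813.2500
edge 4: (18.5,14)→(16,22)  cross = 18.5·22 − 16·14 = 183.0000; (r_i+r_j)·cross = 34.5·183.0000 = 6313.5000
edge 5: (16,22)→(11.5,32.5)  cross = 16·32.5 − 11.5·22 = 267.0000; (r_i+r_j)·cross = 27.5·267.0000 = 7342.5000
edge 6: (11.5,32.5)→(8,30)  cross = 11.5·30 − 8·32.5 = 85.0000; (r_i+r_j)·cross = 19.5·85.0000 = 1657.5000
edge 7: (8,30)→(2,15.5)  cross = 8·15.5 − 2·30 = 64.0000; (r_i+r_j)·cross = 10·64.0000 = 640.0000
Σcross = 732.0000 → A = |Σcross|/2 = 366.0000 mm²
Σ(r_i+r_j)·cross = 22092.2500 → first moment M = |Σ|/6 = 3682.0417
R_c = M/A = 3682.0417/366.0000 = 10.0602 mm
θ = 125° = 2.181662 rad
V = θ·R_c·A = 2.181662·10.0602·366.0000 = 8032.969 mm³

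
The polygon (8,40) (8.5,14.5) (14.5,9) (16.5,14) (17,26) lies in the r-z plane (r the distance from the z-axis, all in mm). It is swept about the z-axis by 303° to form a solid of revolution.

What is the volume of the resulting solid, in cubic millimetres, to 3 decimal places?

Profile (r,z), 5 vertices: (8,40) (8.5,14.5) (14.5,9) (16.5,14) (17,26)
edge 0: (8,40)→(8.5,14.5)  cross = 8·14.5 − 8.5·40 = -224.0000; (r_i+r_j)·cross = 16.5·-224.0000 = -3696.0000
edge 1: (8.5,14.5)→(14.5,9)  cross = 8.5·9 − 14.5·14.5 = -133.7500; (r_i+r_j)·cross = 23·-133.7500 = -3076.2500
edge 2: (14.5,9)→(16.5,14)  cross = 14.5·14 − 16.5·9 = 54.5000; (r_i+r_j)·cross = 31·54.5000 = 1689.5000
edge 3: (16.5,14)→(17,26)  cross = 16.5·26 − 17·14 = 191.0000; (r_i+r_j)·cross = 33.5·191.0000 = 6398.5000
edge 4: (17,26)→(8,40)  cross = 17·40 − 8·26 = 472.0000; (r_i+r_j)·cross = 25·472.0000 = 11800.0000
Σcross = 359.7500 → A = |Σcross|/2 = 179.8750 mm²
Σ(r_i+r_j)·cross = 13115.7500 → first moment M = |Σ|/6 = 2185.9583
R_c = M/A = 2185.9583/179.8750 = 12.1527 mm
θ = 303° = 5.288348 rad
V = θ·R_c·A = 5.288348·12.1527·179.8750 = 11560.108 mm³

Volume = 11560.108 mm³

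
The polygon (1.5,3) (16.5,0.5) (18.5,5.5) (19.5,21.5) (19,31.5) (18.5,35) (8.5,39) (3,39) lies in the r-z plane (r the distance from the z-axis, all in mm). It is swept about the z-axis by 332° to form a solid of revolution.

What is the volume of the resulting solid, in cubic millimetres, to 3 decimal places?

Volume = 36420.079 mm³

Profile (r,z), 8 vertices: (1.5,3) (16.5,0.5) (18.5,5.5) (19.5,21.5) (19,31.5) (18.5,35) (8.5,39) (3,39)
edge 0: (1.5,3)→(16.5,0.5)  cross = 1.5·0.5 − 16.5·3 = -48.7500; (r_i+r_j)·cross = 18·-48.7500 = -877.5000
edge 1: (16.5,0.5)→(18.5,5.5)  cross = 16.5·5.5 − 18.5·0.5 = 81.5000; (r_i+r_j)·cross = 35·81.5000 = 2852.5000
edge 2: (18.5,5.5)→(19.5,21.5)  cross = 18.5·21.5 − 19.5·5.5 = 290.5000; (r_i+r_j)·cross = 38·290.5000 = 11039.0000
edge 3: (19.5,21.5)→(19,31.5)  cross = 19.5·31.5 − 19·21.5 = 205.7500; (r_i+r_j)·cross = 38.5·205.7500 = 7921.3750
edge 4: (19,31.5)→(18.5,35)  cross = 19·35 − 18.5·31.5 = 82.2500; (r_i+r_j)·cross = 37.5·82.2500 = 3084.3750
edge 5: (18.5,35)→(8.5,39)  cross = 18.5·39 − 8.5·35 = 424.0000; (r_i+r_j)·cross = 27·424.0000 = 11448.0000
edge 6: (8.5,39)→(3,39)  cross = 8.5·39 − 3·39 = 214.5000; (r_i+r_j)·cross = 11.5·214.5000 = 2466.7500
edge 7: (3,39)→(1.5,3)  cross = 3·3 − 1.5·39 = -49.5000; (r_i+r_j)·cross = 4.5·-49.5000 = -222.7500
Σcross = 1200.2500 → A = |Σcross|/2 = 600.1250 mm²
Σ(r_i+r_j)·cross = 37711.7500 → first moment M = |Σ|/6 = 6285.2917
R_c = M/A = 6285.2917/600.1250 = 10.4733 mm
θ = 332° = 5.794493 rad
V = θ·R_c·A = 5.794493·10.4733·600.1250 = 36420.079 mm³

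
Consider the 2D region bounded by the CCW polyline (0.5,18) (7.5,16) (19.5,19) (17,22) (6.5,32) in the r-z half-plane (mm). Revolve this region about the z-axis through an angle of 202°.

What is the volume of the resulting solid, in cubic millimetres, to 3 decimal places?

Profile (r,z), 5 vertices: (0.5,18) (7.5,16) (19.5,19) (17,22) (6.5,32)
edge 0: (0.5,18)→(7.5,16)  cross = 0.5·16 − 7.5·18 = -127.0000; (r_i+r_j)·cross = 8·-127.0000 = -1016.0000
edge 1: (7.5,16)→(19.5,19)  cross = 7.5·19 − 19.5·16 = -169.5000; (r_i+r_j)·cross = 27·-169.5000 = -4576.5000
edge 2: (19.5,19)→(17,22)  cross = 19.5·22 − 17·19 = 106.0000; (r_i+r_j)·cross = 36.5·106.0000 = 3869.0000
edge 3: (17,22)→(6.5,32)  cross = 17·32 − 6.5·22 = 401.0000; (r_i+r_j)·cross = 23.5·401.0000 = 9423.5000
edge 4: (6.5,32)→(0.5,18)  cross = 6.5·18 − 0.5·32 = 101.0000; (r_i+r_j)·cross = 7·101.0000 = 707.0000
Σcross = 311.5000 → A = |Σcross|/2 = 155.7500 mm²
Σ(r_i+r_j)·cross = 8407.0000 → first moment M = |Σ|/6 = 1401.1667
R_c = M/A = 1401.1667/155.7500 = 8.9963 mm
θ = 202° = 3.525565 rad
V = θ·R_c·A = 3.525565·8.9963·155.7500 = 4939.904 mm³

Volume = 4939.904 mm³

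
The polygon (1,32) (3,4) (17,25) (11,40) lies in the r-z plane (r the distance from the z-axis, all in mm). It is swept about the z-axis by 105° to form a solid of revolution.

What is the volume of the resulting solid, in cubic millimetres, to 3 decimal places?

Volume = 4537.507 mm³

Profile (r,z), 4 vertices: (1,32) (3,4) (17,25) (11,40)
edge 0: (1,32)→(3,4)  cross = 1·4 − 3·32 = -92.0000; (r_i+r_j)·cross = 4·-92.0000 = -368.0000
edge 1: (3,4)→(17,25)  cross = 3·25 − 17·4 = 7.0000; (r_i+r_j)·cross = 20·7.0000 = 140.0000
edge 2: (17,25)→(11,40)  cross = 17·40 − 11·25 = 405.0000; (r_i+r_j)·cross = 28·405.0000 = 11340.0000
edge 3: (11,40)→(1,32)  cross = 11·32 − 1·40 = 312.0000; (r_i+r_j)·cross = 12·312.0000 = 3744.0000
Σcross = 632.0000 → A = |Σcross|/2 = 316.0000 mm²
Σ(r_i+r_j)·cross = 14856.0000 → first moment M = |Σ|/6 = 2476.0000
R_c = M/A = 2476.0000/316.0000 = 7.8354 mm
θ = 105° = 1.832596 rad
V = θ·R_c·A = 1.832596·7.8354·316.0000 = 4537.507 mm³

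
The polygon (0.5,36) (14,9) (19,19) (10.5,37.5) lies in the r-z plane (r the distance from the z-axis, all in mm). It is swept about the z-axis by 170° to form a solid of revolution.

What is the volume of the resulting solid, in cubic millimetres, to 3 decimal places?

Volume = 7406.523 mm³

Profile (r,z), 4 vertices: (0.5,36) (14,9) (19,19) (10.5,37.5)
edge 0: (0.5,36)→(14,9)  cross = 0.5·9 − 14·36 = -499.5000; (r_i+r_j)·cross = 14.5·-499.5000 = -7242.7500
edge 1: (14,9)→(19,19)  cross = 14·19 − 19·9 = 95.0000; (r_i+r_j)·cross = 33·95.0000 = 3135.0000
edge 2: (19,19)→(10.5,37.5)  cross = 19·37.5 − 10.5·19 = 513.0000; (r_i+r_j)·cross = 29.5·513.0000 = 15133.5000
edge 3: (10.5,37.5)→(0.5,36)  cross = 10.5·36 − 0.5·37.5 = 359.2500; (r_i+r_j)·cross = 11·359.2500 = 3951.7500
Σcross = 467.7500 → A = |Σcross|/2 = 233.8750 mm²
Σ(r_i+r_j)·cross = 14977.5000 → first moment M = |Σ|/6 = 2496.2500
R_c = M/A = 2496.2500/233.8750 = 10.6734 mm
θ = 170° = 2.967060 rad
V = θ·R_c·A = 2.967060·10.6734·233.8750 = 7406.523 mm³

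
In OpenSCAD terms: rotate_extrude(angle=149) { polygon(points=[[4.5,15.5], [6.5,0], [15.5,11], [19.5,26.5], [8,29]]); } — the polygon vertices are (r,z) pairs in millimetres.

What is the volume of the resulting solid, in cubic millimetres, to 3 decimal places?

Volume = 7356.713 mm³

Profile (r,z), 5 vertices: (4.5,15.5) (6.5,0) (15.5,11) (19.5,26.5) (8,29)
edge 0: (4.5,15.5)→(6.5,0)  cross = 4.5·0 − 6.5·15.5 = -100.7500; (r_i+r_j)·cross = 11·-100.7500 = -1108.2500
edge 1: (6.5,0)→(15.5,11)  cross = 6.5·11 − 15.5·0 = 71.5000; (r_i+r_j)·cross = 22·71.5000 = 1573.0000
edge 2: (15.5,11)→(19.5,26.5)  cross = 15.5·26.5 − 19.5·11 = 196.2500; (r_i+r_j)·cross = 35·196.2500 = 6868.7500
edge 3: (19.5,26.5)→(8,29)  cross = 19.5·29 − 8·26.5 = 353.5000; (r_i+r_j)·cross = 27.5·353.5000 = 9721.2500
edge 4: (8,29)→(4.5,15.5)  cross = 8·15.5 − 4.5·29 = -6.5000; (r_i+r_j)·cross = 12.5·-6.5000 = -81.2500
Σcross = 514.0000 → A = |Σcross|/2 = 257.0000 mm²
Σ(r_i+r_j)·cross = 16973.5000 → first moment M = |Σ|/6 = 2828.9167
R_c = M/A = 2828.9167/257.0000 = 11.0075 mm
θ = 149° = 2.600541 rad
V = θ·R_c·A = 2.600541·11.0075·257.0000 = 7356.713 mm³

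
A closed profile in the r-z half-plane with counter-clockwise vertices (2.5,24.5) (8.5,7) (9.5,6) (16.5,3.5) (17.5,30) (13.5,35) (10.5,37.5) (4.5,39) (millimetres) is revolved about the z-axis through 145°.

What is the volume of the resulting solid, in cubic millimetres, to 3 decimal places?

Volume = 10175.106 mm³

Profile (r,z), 8 vertices: (2.5,24.5) (8.5,7) (9.5,6) (16.5,3.5) (17.5,30) (13.5,35) (10.5,37.5) (4.5,39)
edge 0: (2.5,24.5)→(8.5,7)  cross = 2.5·7 − 8.5·24.5 = -190.7500; (r_i+r_j)·cross = 11·-190.7500 = -2098.2500
edge 1: (8.5,7)→(9.5,6)  cross = 8.5·6 − 9.5·7 = -15.5000; (r_i+r_j)·cross = 18·-15.5000 = -279.0000
edge 2: (9.5,6)→(16.5,3.5)  cross = 9.5·3.5 − 16.5·6 = -65.7500; (r_i+r_j)·cross = 26·-65.7500 = -1709.5000
edge 3: (16.5,3.5)→(17.5,30)  cross = 16.5·30 − 17.5·3.5 = 433.7500; (r_i+r_j)·cross = 34·433.7500 = 14747.5000
edge 4: (17.5,30)→(13.5,35)  cross = 17.5·35 − 13.5·30 = 207.5000; (r_i+r_j)·cross = 31·207.5000 = 6432.5000
edge 5: (13.5,35)→(10.5,37.5)  cross = 13.5·37.5 − 10.5·35 = 138.7500; (r_i+r_j)·cross = 24·138.7500 = 3330.0000
edge 6: (10.5,37.5)→(4.5,39)  cross = 10.5·39 − 4.5·37.5 = 240.7500; (r_i+r_j)·cross = 15·240.7500 = 3611.2500
edge 7: (4.5,39)→(2.5,24.5)  cross = 4.5·24.5 − 2.5·39 = 12.7500; (r_i+r_j)·cross = 7·12.7500 = 89.2500
Σcross = 761.5000 → A = |Σcross|/2 = 380.7500 mm²
Σ(r_i+r_j)·cross = 24123.7500 → first moment M = |Σ|/6 = 4020.6250
R_c = M/A = 4020.6250/380.7500 = 10.5598 mm
θ = 145° = 2.530727 rad
V = θ·R_c·A = 2.530727·10.5598·380.7500 = 10175.106 mm³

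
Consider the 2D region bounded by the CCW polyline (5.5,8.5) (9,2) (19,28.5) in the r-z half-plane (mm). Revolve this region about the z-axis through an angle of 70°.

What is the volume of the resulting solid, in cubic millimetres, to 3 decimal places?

Volume = 1076.065 mm³

Profile (r,z), 3 vertices: (5.5,8.5) (9,2) (19,28.5)
edge 0: (5.5,8.5)→(9,2)  cross = 5.5·2 − 9·8.5 = -65.5000; (r_i+r_j)·cross = 14.5·-65.5000 = -949.7500
edge 1: (9,2)→(19,28.5)  cross = 9·28.5 − 19·2 = 218.5000; (r_i+r_j)·cross = 28·218.5000 = 6118.0000
edge 2: (19,28.5)→(5.5,8.5)  cross = 19·8.5 − 5.5·28.5 = 4.7500; (r_i+r_j)·cross = 24.5·4.7500 = 116.3750
Σcross = 157.7500 → A = |Σcross|/2 = 78.8750 mm²
Σ(r_i+r_j)·cross = 5284.6250 → first moment M = |Σ|/6 = 880.7708
R_c = M/A = 880.7708/78.8750 = 11.1667 mm
θ = 70° = 1.221730 rad
V = θ·R_c·A = 1.221730·11.1667·78.8750 = 1076.065 mm³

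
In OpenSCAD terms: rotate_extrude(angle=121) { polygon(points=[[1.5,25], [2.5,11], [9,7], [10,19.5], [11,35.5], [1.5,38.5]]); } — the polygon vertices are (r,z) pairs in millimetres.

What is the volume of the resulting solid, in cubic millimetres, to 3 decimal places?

Profile (r,z), 6 vertices: (1.5,25) (2.5,11) (9,7) (10,19.5) (11,35.5) (1.5,38.5)
edge 0: (1.5,25)→(2.5,11)  cross = 1.5·11 − 2.5·25 = -46.0000; (r_i+r_j)·cross = 4·-46.0000 = -184.0000
edge 1: (2.5,11)→(9,7)  cross = 2.5·7 − 9·11 = -81.5000; (r_i+r_j)·cross = 11.5·-81.5000 = -937.2500
edge 2: (9,7)→(10,19.5)  cross = 9·19.5 − 10·7 = 105.5000; (r_i+r_j)·cross = 19·105.5000 = 2004.5000
edge 3: (10,19.5)→(11,35.5)  cross = 10·35.5 − 11·19.5 = 140.5000; (r_i+r_j)·cross = 21·140.5000 = 2950.5000
edge 4: (11,35.5)→(1.5,38.5)  cross = 11·38.5 − 1.5·35.5 = 370.2500; (r_i+r_j)·cross = 12.5·370.2500 = 4628.1250
edge 5: (1.5,38.5)→(1.5,25)  cross = 1.5·25 − 1.5·38.5 = -20.2500; (r_i+r_j)·cross = 3·-20.2500 = -60.7500
Σcross = 468.5000 → A = |Σcross|/2 = 234.2500 mm²
Σ(r_i+r_j)·cross = 8401.1250 → first moment M = |Σ|/6 = 1400.1875
R_c = M/A = 1400.1875/234.2500 = 5.9773 mm
θ = 121° = 2.111848 rad
V = θ·R_c·A = 2.111848·5.9773·234.2500 = 2956.984 mm³

Volume = 2956.984 mm³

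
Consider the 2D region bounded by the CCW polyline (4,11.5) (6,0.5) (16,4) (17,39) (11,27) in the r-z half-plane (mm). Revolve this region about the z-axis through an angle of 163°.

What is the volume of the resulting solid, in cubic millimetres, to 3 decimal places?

Profile (r,z), 5 vertices: (4,11.5) (6,0.5) (16,4) (17,39) (11,27)
edge 0: (4,11.5)→(6,0.5)  cross = 4·0.5 − 6·11.5 = -67.0000; (r_i+r_j)·cross = 10·-67.0000 = -670.0000
edge 1: (6,0.5)→(16,4)  cross = 6·4 − 16·0.5 = 16.0000; (r_i+r_j)·cross = 22·16.0000 = 352.0000
edge 2: (16,4)→(17,39)  cross = 16·39 − 17·4 = 556.0000; (r_i+r_j)·cross = 33·556.0000 = 18348.0000
edge 3: (17,39)→(11,27)  cross = 17·27 − 11·39 = 30.0000; (r_i+r_j)·cross = 28·30.0000 = 840.0000
edge 4: (11,27)→(4,11.5)  cross = 11·11.5 − 4·27 = 18.5000; (r_i+r_j)·cross = 15·18.5000 = 277.5000
Σcross = 553.5000 → A = |Σcross|/2 = 276.7500 mm²
Σ(r_i+r_j)·cross = 19147.5000 → first moment M = |Σ|/6 = 3191.2500
R_c = M/A = 3191.2500/276.7500 = 11.5312 mm
θ = 163° = 2.844887 rad
V = θ·R_c·A = 2.844887·11.5312·276.7500 = 9078.745 mm³

Volume = 9078.745 mm³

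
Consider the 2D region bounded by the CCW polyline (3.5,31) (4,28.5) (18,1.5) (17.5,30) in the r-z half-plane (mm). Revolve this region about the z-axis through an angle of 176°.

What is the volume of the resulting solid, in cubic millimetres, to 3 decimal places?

Profile (r,z), 4 vertices: (3.5,31) (4,28.5) (18,1.5) (17.5,30)
edge 0: (3.5,31)→(4,28.5)  cross = 3.5·28.5 − 4·31 = -24.2500; (r_i+r_j)·cross = 7.5·-24.2500 = -181.8750
edge 1: (4,28.5)→(18,1.5)  cross = 4·1.5 − 18·28.5 = -507.0000; (r_i+r_j)·cross = 22·-507.0000 = -11154.0000
edge 2: (18,1.5)→(17.5,30)  cross = 18·30 − 17.5·1.5 = 513.7500; (r_i+r_j)·cross = 35.5·513.7500 = 18238.1250
edge 3: (17.5,30)→(3.5,31)  cross = 17.5·31 − 3.5·30 = 437.5000; (r_i+r_j)·cross = 21·437.5000 = 9187.5000
Σcross = 420.0000 → A = |Σcross|/2 = 210.0000 mm²
Σ(r_i+r_j)·cross = 16089.7500 → first moment M = |Σ|/6 = 2681.6250
R_c = M/A = 2681.6250/210.0000 = 12.7696 mm
θ = 176° = 3.071779 rad
V = θ·R_c·A = 3.071779·12.7696·210.0000 = 8237.361 mm³

Volume = 8237.361 mm³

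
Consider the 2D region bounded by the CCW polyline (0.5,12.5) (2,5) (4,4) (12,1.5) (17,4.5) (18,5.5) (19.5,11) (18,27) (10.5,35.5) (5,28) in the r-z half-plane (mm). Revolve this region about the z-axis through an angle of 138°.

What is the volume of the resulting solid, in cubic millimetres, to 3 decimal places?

Profile (r,z), 10 vertices: (0.5,12.5) (2,5) (4,4) (12,1.5) (17,4.5) (18,5.5) (19.5,11) (18,27) (10.5,35.5) (5,28)
edge 0: (0.5,12.5)→(2,5)  cross = 0.5·5 − 2·12.5 = -22.5000; (r_i+r_j)·cross = 2.5·-22.5000 = -56.2500
edge 1: (2,5)→(4,4)  cross = 2·4 − 4·5 = -12.0000; (r_i+r_j)·cross = 6·-12.0000 = -72.0000
edge 2: (4,4)→(12,1.5)  cross = 4·1.5 − 12·4 = -42.0000; (r_i+r_j)·cross = 16·-42.0000 = -672.0000
edge 3: (12,1.5)→(17,4.5)  cross = 12·4.5 − 17·1.5 = 28.5000; (r_i+r_j)·cross = 29·28.5000 = 826.5000
edge 4: (17,4.5)→(18,5.5)  cross = 17·5.5 − 18·4.5 = 12.5000; (r_i+r_j)·cross = 35·12.5000 = 437.5000
edge 5: (18,5.5)→(19.5,11)  cross = 18·11 − 19.5·5.5 = 90.7500; (r_i+r_j)·cross = 37.5·90.7500 = 3403.1250
edge 6: (19.5,11)→(18,27)  cross = 19.5·27 − 18·11 = 328.5000; (r_i+r_j)·cross = 37.5·328.5000 = 12318.7500
edge 7: (18,27)→(10.5,35.5)  cross = 18·35.5 − 10.5·27 = 355.5000; (r_i+r_j)·cross = 28.5·355.5000 = 10131.7500
edge 8: (10.5,35.5)→(5,28)  cross = 10.5·28 − 5·35.5 = 116.5000; (r_i+r_j)·cross = 15.5·116.5000 = 1805.7500
edge 9: (5,28)→(0.5,12.5)  cross = 5·12.5 − 0.5·28 = 48.5000; (r_i+r_j)·cross = 5.5·48.5000 = 266.7500
Σcross = 904.2500 → A = |Σcross|/2 = 452.1250 mm²
Σ(r_i+r_j)·cross = 28389.8750 → first moment M = |Σ|/6 = 4731.6458
R_c = M/A = 4731.6458/452.1250 = 10.4653 mm
θ = 138° = 2.408554 rad
V = θ·R_c·A = 2.408554·10.4653·452.1250 = 11396.426 mm³

Volume = 11396.426 mm³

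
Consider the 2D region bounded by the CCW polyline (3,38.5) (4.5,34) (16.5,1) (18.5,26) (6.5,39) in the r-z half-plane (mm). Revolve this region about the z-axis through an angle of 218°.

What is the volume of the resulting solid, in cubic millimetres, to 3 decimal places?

Volume = 10922.998 mm³

Profile (r,z), 5 vertices: (3,38.5) (4.5,34) (16.5,1) (18.5,26) (6.5,39)
edge 0: (3,38.5)→(4.5,34)  cross = 3·34 − 4.5·38.5 = -71.2500; (r_i+r_j)·cross = 7.5·-71.2500 = -534.3750
edge 1: (4.5,34)→(16.5,1)  cross = 4.5·1 − 16.5·34 = -556.5000; (r_i+r_j)·cross = 21·-556.5000 = -11686.5000
edge 2: (16.5,1)→(18.5,26)  cross = 16.5·26 − 18.5·1 = 410.5000; (r_i+r_j)·cross = 35·410.5000 = 14367.5000
edge 3: (18.5,26)→(6.5,39)  cross = 18.5·39 − 6.5·26 = 552.5000; (r_i+r_j)·cross = 25·552.5000 = 13812.5000
edge 4: (6.5,39)→(3,38.5)  cross = 6.5·38.5 − 3·39 = 133.2500; (r_i+r_j)·cross = 9.5·133.2500 = 1265.8750
Σcross = 468.5000 → A = |Σcross|/2 = 234.2500 mm²
Σ(r_i+r_j)·cross = 17225.0000 → first moment M = |Σ|/6 = 2870.8333
R_c = M/A = 2870.8333/234.2500 = 12.2554 mm
θ = 218° = 3.804818 rad
V = θ·R_c·A = 3.804818·12.2554·234.2500 = 10922.998 mm³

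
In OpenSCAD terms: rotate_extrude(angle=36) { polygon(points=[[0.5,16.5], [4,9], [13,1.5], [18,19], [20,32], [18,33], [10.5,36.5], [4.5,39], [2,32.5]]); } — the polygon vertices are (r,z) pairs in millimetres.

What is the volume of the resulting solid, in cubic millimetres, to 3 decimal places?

Profile (r,z), 9 vertices: (0.5,16.5) (4,9) (13,1.5) (18,19) (20,32) (18,33) (10.5,36.5) (4.5,39) (2,32.5)
edge 0: (0.5,16.5)→(4,9)  cross = 0.5·9 − 4·16.5 = -61.5000; (r_i+r_j)·cross = 4.5·-61.5000 = -276.7500
edge 1: (4,9)→(13,1.5)  cross = 4·1.5 − 13·9 = -111.0000; (r_i+r_j)·cross = 17·-111.0000 = -1887.0000
edge 2: (13,1.5)→(18,19)  cross = 13·19 − 18·1.5 = 220.0000; (r_i+r_j)·cross = 31·220.0000 = 6820.0000
edge 3: (18,19)→(20,32)  cross = 18·32 − 20·19 = 196.0000; (r_i+r_j)·cross = 38·196.0000 = 7448.0000
edge 4: (20,32)→(18,33)  cross = 20·33 − 18·32 = 84.0000; (r_i+r_j)·cross = 38·84.0000 = 3192.0000
edge 5: (18,33)→(10.5,36.5)  cross = 18·36.5 − 10.5·33 = 310.5000; (r_i+r_j)·cross = 28.5·310.5000 = 8849.2500
edge 6: (10.5,36.5)→(4.5,39)  cross = 10.5·39 − 4.5·36.5 = 245.2500; (r_i+r_j)·cross = 15·245.2500 = 3678.7500
edge 7: (4.5,39)→(2,32.5)  cross = 4.5·32.5 − 2·39 = 68.2500; (r_i+r_j)·cross = 6.5·68.2500 = 443.6250
edge 8: (2,32.5)→(0.5,16.5)  cross = 2·16.5 − 0.5·32.5 = 16.7500; (r_i+r_j)·cross = 2.5·16.7500 = 41.8750
Σcross = 968.2500 → A = |Σcross|/2 = 484.1250 mm²
Σ(r_i+r_j)·cross = 28309.7500 → first moment M = |Σ|/6 = 4718.2917
R_c = M/A = 4718.2917/484.1250 = 9.7460 mm
θ = 36° = 0.628319 rad
V = θ·R_c·A = 0.628319·9.7460·484.1250 = 2964.590 mm³

Volume = 2964.590 mm³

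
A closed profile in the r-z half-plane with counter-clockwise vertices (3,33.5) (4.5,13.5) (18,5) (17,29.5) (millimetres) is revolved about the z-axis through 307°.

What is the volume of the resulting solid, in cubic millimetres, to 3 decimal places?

Profile (r,z), 4 vertices: (3,33.5) (4.5,13.5) (18,5) (17,29.5)
edge 0: (3,33.5)→(4.5,13.5)  cross = 3·13.5 − 4.5·33.5 = -110.2500; (r_i+r_j)·cross = 7.5·-110.2500 = -826.8750
edge 1: (4.5,13.5)→(18,5)  cross = 4.5·5 − 18·13.5 = -220.5000; (r_i+r_j)·cross = 22.5·-220.5000 = -4961.2500
edge 2: (18,5)→(17,29.5)  cross = 18·29.5 − 17·5 = 446.0000; (r_i+r_j)·cross = 35·446.0000 = 15610.0000
edge 3: (17,29.5)→(3,33.5)  cross = 17·33.5 − 3·29.5 = 481.0000; (r_i+r_j)·cross = 20·481.0000 = 9620.0000
Σcross = 596.2500 → A = |Σcross|/2 = 298.1250 mm²
Σ(r_i+r_j)·cross = 19441.8750 → first moment M = |Σ|/6 = 3240.3125
R_c = M/A = 3240.3125/298.1250 = 10.8690 mm
θ = 307° = 5.358161 rad
V = θ·R_c·A = 5.358161·10.8690·298.1250 = 17362.115 mm³

Volume = 17362.115 mm³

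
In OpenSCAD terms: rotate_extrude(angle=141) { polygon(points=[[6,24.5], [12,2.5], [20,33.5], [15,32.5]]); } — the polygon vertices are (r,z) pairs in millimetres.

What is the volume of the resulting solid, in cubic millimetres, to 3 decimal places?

Profile (r,z), 4 vertices: (6,24.5) (12,2.5) (20,33.5) (15,32.5)
edge 0: (6,24.5)→(12,2.5)  cross = 6·2.5 − 12·24.5 = -279.0000; (r_i+r_j)·cross = 18·-279.0000 = -5022.0000
edge 1: (12,2.5)→(20,33.5)  cross = 12·33.5 − 20·2.5 = 352.0000; (r_i+r_j)·cross = 32·352.0000 = 11264.0000
edge 2: (20,33.5)→(15,32.5)  cross = 20·32.5 − 15·33.5 = 147.5000; (r_i+r_j)·cross = 35·147.5000 = 5162.5000
edge 3: (15,32.5)→(6,24.5)  cross = 15·24.5 − 6·32.5 = 172.5000; (r_i+r_j)·cross = 21·172.5000 = 3622.5000
Σcross = 393.0000 → A = |Σcross|/2 = 196.5000 mm²
Σ(r_i+r_j)·cross = 15027.0000 → first moment M = |Σ|/6 = 2504.5000
R_c = M/A = 2504.5000/196.5000 = 12.7455 mm
θ = 141° = 2.460914 rad
V = θ·R_c·A = 2.460914·12.7455·196.5000 = 6163.360 mm³

Volume = 6163.360 mm³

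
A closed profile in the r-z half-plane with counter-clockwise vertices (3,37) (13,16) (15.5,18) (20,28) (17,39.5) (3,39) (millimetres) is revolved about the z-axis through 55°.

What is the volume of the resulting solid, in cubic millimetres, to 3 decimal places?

Volume = 2843.316 mm³

Profile (r,z), 6 vertices: (3,37) (13,16) (15.5,18) (20,28) (17,39.5) (3,39)
edge 0: (3,37)→(13,16)  cross = 3·16 − 13·37 = -433.0000; (r_i+r_j)·cross = 16·-433.0000 = -6928.0000
edge 1: (13,16)→(15.5,18)  cross = 13·18 − 15.5·16 = -14.0000; (r_i+r_j)·cross = 28.5·-14.0000 = -399.0000
edge 2: (15.5,18)→(20,28)  cross = 15.5·28 − 20·18 = 74.0000; (r_i+r_j)·cross = 35.5·74.0000 = 2627.0000
edge 3: (20,28)→(17,39.5)  cross = 20·39.5 − 17·28 = 314.0000; (r_i+r_j)·cross = 37·314.0000 = 11618.0000
edge 4: (17,39.5)→(3,39)  cross = 17·39 − 3·39.5 = 544.5000; (r_i+r_j)·cross = 20·544.5000 = 10890.0000
edge 5: (3,39)→(3,37)  cross = 3·37 − 3·39 = -6.0000; (r_i+r_j)·cross = 6·-6.0000 = -36.0000
Σcross = 479.5000 → A = |Σcross|/2 = 239.7500 mm²
Σ(r_i+r_j)·cross = 17772.0000 → first moment M = |Σ|/6 = 2962.0000
R_c = M/A = 2962.0000/239.7500 = 12.3545 mm
θ = 55° = 0.959931 rad
V = θ·R_c·A = 0.959931·12.3545·239.7500 = 2843.316 mm³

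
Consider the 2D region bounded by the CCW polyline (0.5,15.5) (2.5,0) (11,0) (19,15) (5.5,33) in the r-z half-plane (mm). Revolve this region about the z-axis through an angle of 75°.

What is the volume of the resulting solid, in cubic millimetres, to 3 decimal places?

Volume = 4054.945 mm³

Profile (r,z), 5 vertices: (0.5,15.5) (2.5,0) (11,0) (19,15) (5.5,33)
edge 0: (0.5,15.5)→(2.5,0)  cross = 0.5·0 − 2.5·15.5 = -38.7500; (r_i+r_j)·cross = 3·-38.7500 = -116.2500
edge 1: (2.5,0)→(11,0)  cross = 2.5·0 − 11·0 = 0.0000; (r_i+r_j)·cross = 13.5·0.0000 = 0.0000
edge 2: (11,0)→(19,15)  cross = 11·15 − 19·0 = 165.0000; (r_i+r_j)·cross = 30·165.0000 = 4950.0000
edge 3: (19,15)→(5.5,33)  cross = 19·33 − 5.5·15 = 544.5000; (r_i+r_j)·cross = 24.5·544.5000 = 13340.2500
edge 4: (5.5,33)→(0.5,15.5)  cross = 5.5·15.5 − 0.5·33 = 68.7500; (r_i+r_j)·cross = 6·68.7500 = 412.5000
Σcross = 739.5000 → A = |Σcross|/2 = 369.7500 mm²
Σ(r_i+r_j)·cross = 18586.5000 → first moment M = |Σ|/6 = 3097.7500
R_c = M/A = 3097.7500/369.7500 = 8.3780 mm
θ = 75° = 1.308997 rad
V = θ·R_c·A = 1.308997·8.3780·369.7500 = 4054.945 mm³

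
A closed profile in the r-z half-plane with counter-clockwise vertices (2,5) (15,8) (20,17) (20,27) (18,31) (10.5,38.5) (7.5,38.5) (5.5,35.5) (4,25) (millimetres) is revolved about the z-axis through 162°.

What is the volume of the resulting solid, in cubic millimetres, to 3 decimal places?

Profile (r,z), 9 vertices: (2,5) (15,8) (20,17) (20,27) (18,31) (10.5,38.5) (7.5,38.5) (5.5,35.5) (4,25)
edge 0: (2,5)→(15,8)  cross = 2·8 − 15·5 = -59.0000; (r_i+r_j)·cross = 17·-59.0000 = -1003.0000
edge 1: (15,8)→(20,17)  cross = 15·17 − 20·8 = 95.0000; (r_i+r_j)·cross = 35·95.0000 = 3325.0000
edge 2: (20,17)→(20,27)  cross = 20·27 − 20·17 = 200.0000; (r_i+r_j)·cross = 40·200.0000 = 8000.0000
edge 3: (20,27)→(18,31)  cross = 20·31 − 18·27 = 134.0000; (r_i+r_j)·cross = 38·134.0000 = 5092.0000
edge 4: (18,31)→(10.5,38.5)  cross = 18·38.5 − 10.5·31 = 367.5000; (r_i+r_j)·cross = 28.5·367.5000 = 10473.7500
edge 5: (10.5,38.5)→(7.5,38.5)  cross = 10.5·38.5 − 7.5·38.5 = 115.5000; (r_i+r_j)·cross = 18·115.5000 = 2079.0000
edge 6: (7.5,38.5)→(5.5,35.5)  cross = 7.5·35.5 − 5.5·38.5 = 54.5000; (r_i+r_j)·cross = 13·54.5000 = 708.5000
edge 7: (5.5,35.5)→(4,25)  cross = 5.5·25 − 4·35.5 = -4.5000; (r_i+r_j)·cross = 9.5·-4.5000 = -42.7500
edge 8: (4,25)→(2,5)  cross = 4·5 − 2·25 = -30.0000; (r_i+r_j)·cross = 6·-30.0000 = -180.0000
Σcross = 873.0000 → A = |Σcross|/2 = 436.5000 mm²
Σ(r_i+r_j)·cross = 28452.5000 → first moment M = |Σ|/6 = 4742.0833
R_c = M/A = 4742.0833/436.5000 = 10.8639 mm
θ = 162° = 2.827433 rad
V = θ·R_c·A = 2.827433·10.8639·436.5000 = 13407.925 mm³

Volume = 13407.925 mm³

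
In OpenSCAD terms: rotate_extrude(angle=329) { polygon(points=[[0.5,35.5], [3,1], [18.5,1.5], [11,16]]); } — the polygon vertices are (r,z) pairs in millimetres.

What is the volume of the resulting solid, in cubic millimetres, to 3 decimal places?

Profile (r,z), 4 vertices: (0.5,35.5) (3,1) (18.5,1.5) (11,16)
edge 0: (0.5,35.5)→(3,1)  cross = 0.5·1 − 3·35.5 = -106.0000; (r_i+r_j)·cross = 3.5·-106.0000 = -371.0000
edge 1: (3,1)→(18.5,1.5)  cross = 3·1.5 − 18.5·1 = -14.0000; (r_i+r_j)·cross = 21.5·-14.0000 = -301.0000
edge 2: (18.5,1.5)→(11,16)  cross = 18.5·16 − 11·1.5 = 279.5000; (r_i+r_j)·cross = 29.5·279.5000 = 8245.2500
edge 3: (11,16)→(0.5,35.5)  cross = 11·35.5 − 0.5·16 = 382.5000; (r_i+r_j)·cross = 11.5·382.5000 = 4398.7500
Σcross = 542.0000 → A = |Σcross|/2 = 271.0000 mm²
Σ(r_i+r_j)·cross = 11972.0000 → first moment M = |Σ|/6 = 1995.3333
R_c = M/A = 1995.3333/271.0000 = 7.3629 mm
θ = 329° = 5.742133 rad
V = θ·R_c·A = 5.742133·7.3629·271.0000 = 11457.470 mm³

Volume = 11457.470 mm³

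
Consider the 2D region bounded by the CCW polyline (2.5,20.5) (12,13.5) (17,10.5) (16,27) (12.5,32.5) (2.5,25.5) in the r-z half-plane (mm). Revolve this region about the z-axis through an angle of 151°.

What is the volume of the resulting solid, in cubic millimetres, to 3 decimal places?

Profile (r,z), 6 vertices: (2.5,20.5) (12,13.5) (17,10.5) (16,27) (12.5,32.5) (2.5,25.5)
edge 0: (2.5,20.5)→(12,13.5)  cross = 2.5·13.5 − 12·20.5 = -212.2500; (r_i+r_j)·cross = 14.5·-212.2500 = -3077.6250
edge 1: (12,13.5)→(17,10.5)  cross = 12·10.5 − 17·13.5 = -103.5000; (r_i+r_j)·cross = 29·-103.5000 = -3001.5000
edge 2: (17,10.5)→(16,27)  cross = 17·27 − 16·10.5 = 291.0000; (r_i+r_j)·cross = 33·291.0000 = 9603.0000
edge 3: (16,27)→(12.5,32.5)  cross = 16·32.5 − 12.5·27 = 182.5000; (r_i+r_j)·cross = 28.5·182.5000 = 5201.2500
edge 4: (12.5,32.5)→(2.5,25.5)  cross = 12.5·25.5 − 2.5·32.5 = 237.5000; (r_i+r_j)·cross = 15·237.5000 = 3562.5000
edge 5: (2.5,25.5)→(2.5,20.5)  cross = 2.5·20.5 − 2.5·25.5 = -12.5000; (r_i+r_j)·cross = 5·-12.5000 = -62.5000
Σcross = 382.7500 → A = |Σcross|/2 = 191.3750 mm²
Σ(r_i+r_j)·cross = 12225.1250 → first moment M = |Σ|/6 = 2037.5208
R_c = M/A = 2037.5208/191.3750 = 10.6467 mm
θ = 151° = 2.635447 rad
V = θ·R_c·A = 2.635447·10.6467·191.3750 = 5369.779 mm³

Volume = 5369.779 mm³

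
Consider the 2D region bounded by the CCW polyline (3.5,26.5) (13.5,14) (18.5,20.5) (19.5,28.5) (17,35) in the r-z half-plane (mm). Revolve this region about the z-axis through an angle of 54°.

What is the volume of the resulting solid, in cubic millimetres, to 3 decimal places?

Volume = 2217.218 mm³

Profile (r,z), 5 vertices: (3.5,26.5) (13.5,14) (18.5,20.5) (19.5,28.5) (17,35)
edge 0: (3.5,26.5)→(13.5,14)  cross = 3.5·14 − 13.5·26.5 = -308.7500; (r_i+r_j)·cross = 17·-308.7500 = -5248.7500
edge 1: (13.5,14)→(18.5,20.5)  cross = 13.5·20.5 − 18.5·14 = 17.7500; (r_i+r_j)·cross = 32·17.7500 = 568.0000
edge 2: (18.5,20.5)→(19.5,28.5)  cross = 18.5·28.5 − 19.5·20.5 = 127.5000; (r_i+r_j)·cross = 38·127.5000 = 4845.0000
edge 3: (19.5,28.5)→(17,35)  cross = 19.5·35 − 17·28.5 = 198.0000; (r_i+r_j)·cross = 36.5·198.0000 = 7227.0000
edge 4: (17,35)→(3.5,26.5)  cross = 17·26.5 − 3.5·35 = 328.0000; (r_i+r_j)·cross = 20.5·328.0000 = 6724.0000
Σcross = 362.5000 → A = |Σcross|/2 = 181.2500 mm²
Σ(r_i+r_j)·cross = 14115.2500 → first moment M = |Σ|/6 = 2352.5417
R_c = M/A = 2352.5417/181.2500 = 12.9795 mm
θ = 54° = 0.942478 rad
V = θ·R_c·A = 0.942478·12.9795·181.2500 = 2217.218 mm³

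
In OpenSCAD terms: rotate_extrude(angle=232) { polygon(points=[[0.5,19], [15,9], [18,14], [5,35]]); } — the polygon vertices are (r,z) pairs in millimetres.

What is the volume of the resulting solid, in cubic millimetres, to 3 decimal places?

Profile (r,z), 4 vertices: (0.5,19) (15,9) (18,14) (5,35)
edge 0: (0.5,19)→(15,9)  cross = 0.5·9 − 15·19 = -280.5000; (r_i+r_j)·cross = 15.5·-280.5000 = -4347.7500
edge 1: (15,9)→(18,14)  cross = 15·14 − 18·9 = 48.0000; (r_i+r_j)·cross = 33·48.0000 = 1584.0000
edge 2: (18,14)→(5,35)  cross = 18·35 − 5·14 = 560.0000; (r_i+r_j)·cross = 23·560.0000 = 12880.0000
edge 3: (5,35)→(0.5,19)  cross = 5·19 − 0.5·35 = 77.5000; (r_i+r_j)·cross = 5.5·77.5000 = 426.2500
Σcross = 405.0000 → A = |Σcross|/2 = 202.5000 mm²
Σ(r_i+r_j)·cross = 10542.5000 → first moment M = |Σ|/6 = 1757.0833
R_c = M/A = 1757.0833/202.5000 = 8.6770 mm
θ = 232° = 4.049164 rad
V = θ·R_c·A = 4.049164·8.6770·202.5000 = 7114.718 mm³

Volume = 7114.718 mm³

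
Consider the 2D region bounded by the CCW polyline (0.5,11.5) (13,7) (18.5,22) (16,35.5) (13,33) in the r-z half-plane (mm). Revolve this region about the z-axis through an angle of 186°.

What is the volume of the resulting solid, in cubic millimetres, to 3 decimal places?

Volume = 9304.270 mm³

Profile (r,z), 5 vertices: (0.5,11.5) (13,7) (18.5,22) (16,35.5) (13,33)
edge 0: (0.5,11.5)→(13,7)  cross = 0.5·7 − 13·11.5 = -146.0000; (r_i+r_j)·cross = 13.5·-146.0000 = -1971.0000
edge 1: (13,7)→(18.5,22)  cross = 13·22 − 18.5·7 = 156.5000; (r_i+r_j)·cross = 31.5·156.5000 = 4929.7500
edge 2: (18.5,22)→(16,35.5)  cross = 18.5·35.5 − 16·22 = 304.7500; (r_i+r_j)·cross = 34.5·304.7500 = 10513.8750
edge 3: (16,35.5)→(13,33)  cross = 16·33 − 13·35.5 = 66.5000; (r_i+r_j)·cross = 29·66.5000 = 1928.5000
edge 4: (13,33)→(0.5,11.5)  cross = 13·11.5 − 0.5·33 = 133.0000; (r_i+r_j)·cross = 13.5·133.0000 = 1795.5000
Σcross = 514.7500 → A = |Σcross|/2 = 257.3750 mm²
Σ(r_i+r_j)·cross = 17196.6250 → first moment M = |Σ|/6 = 2866.1042
R_c = M/A = 2866.1042/257.3750 = 11.1359 mm
θ = 186° = 3.246312 rad
V = θ·R_c·A = 3.246312·11.1359·257.3750 = 9304.270 mm³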